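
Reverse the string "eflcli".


Input: eflcli
Reading characters right to left:
  Position 5: 'i'
  Position 4: 'l'
  Position 3: 'c'
  Position 2: 'l'
  Position 1: 'f'
  Position 0: 'e'
Reversed: ilclfe

ilclfe


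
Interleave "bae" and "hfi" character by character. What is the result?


Interleaving "bae" and "hfi":
  Position 0: 'b' from first, 'h' from second => "bh"
  Position 1: 'a' from first, 'f' from second => "af"
  Position 2: 'e' from first, 'i' from second => "ei"
Result: bhafei

bhafei


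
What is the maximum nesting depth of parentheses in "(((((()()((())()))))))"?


Input: "(((((()()((())()))))))"
Tracking depth:
  Position 0 '(': depth becomes 1
  Position 1 '(': depth becomes 2
  Position 2 '(': depth becomes 3
  Position 3 '(': depth becomes 4
  Position 4 '(': depth becomes 5
  Position 5 '(': depth becomes 6
  Position 6 ')': depth becomes 5
  Position 7 '(': depth becomes 6
  Position 8 ')': depth becomes 5
  Position 9 '(': depth becomes 6
  Position 10 '(': depth becomes 7
  Position 11 '(': depth becomes 8
  Position 12 ')': depth becomes 7
  Position 13 ')': depth becomes 6
  Position 14 '(': depth becomes 7
  Position 15 ')': depth becomes 6
  Position 16 ')': depth becomes 5
  Position 17 ')': depth becomes 4
  Position 18 ')': depth becomes 3
  Position 19 ')': depth becomes 2
  Position 20 ')': depth becomes 1
  Position 21 ')': depth becomes 0
Maximum depth reached: 8

8


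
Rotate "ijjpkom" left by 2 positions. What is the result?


Input: "ijjpkom", rotate left by 2
First 2 characters: "ij"
Remaining characters: "jpkom"
Concatenate remaining + first: "jpkom" + "ij" = "jpkomij"

jpkomij


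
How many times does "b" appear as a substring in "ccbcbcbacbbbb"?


Searching for "b" in "ccbcbcbacbbbb"
Scanning each position:
  Position 0: "c" => no
  Position 1: "c" => no
  Position 2: "b" => MATCH
  Position 3: "c" => no
  Position 4: "b" => MATCH
  Position 5: "c" => no
  Position 6: "b" => MATCH
  Position 7: "a" => no
  Position 8: "c" => no
  Position 9: "b" => MATCH
  Position 10: "b" => MATCH
  Position 11: "b" => MATCH
  Position 12: "b" => MATCH
Total occurrences: 7

7


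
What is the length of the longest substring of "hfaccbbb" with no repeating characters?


Input: "hfaccbbb"
Sliding window (track last position of each char):
  Position 0 ('h'): window [0,0] length 1 -- new best
  Position 1 ('f'): window [0,1] length 2 -- new best
  Position 2 ('a'): window [0,2] length 3 -- new best
  Position 3 ('c'): window [0,3] length 4 -- new best
  Position 4 ('c'): repeat (last at 3), move window start to 4
  Position 4 ('c'): window [4,4] length 1
  Position 5 ('b'): window [4,5] length 2
  Position 6 ('b'): repeat (last at 5), move window start to 6
  Position 6 ('b'): window [6,6] length 1
  Position 7 ('b'): repeat (last at 6), move window start to 7
  Position 7 ('b'): window [7,7] length 1
Longest substring with no repeats: "hfac" with length 4

4


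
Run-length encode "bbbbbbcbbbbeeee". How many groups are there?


Input: bbbbbbcbbbbeeee
Scanning for consecutive runs:
  Group 1: 'b' x 6 (positions 0-5)
  Group 2: 'c' x 1 (positions 6-6)
  Group 3: 'b' x 4 (positions 7-10)
  Group 4: 'e' x 4 (positions 11-14)
Total groups: 4

4


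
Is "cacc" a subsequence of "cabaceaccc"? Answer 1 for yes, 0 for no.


Check if "cacc" is a subsequence of "cabaceaccc"
Greedy scan:
  Position 0 ('c'): matches sub[0] = 'c'
  Position 1 ('a'): matches sub[1] = 'a'
  Position 2 ('b'): no match needed
  Position 3 ('a'): no match needed
  Position 4 ('c'): matches sub[2] = 'c'
  Position 5 ('e'): no match needed
  Position 6 ('a'): no match needed
  Position 7 ('c'): matches sub[3] = 'c'
  Position 8 ('c'): no match needed
  Position 9 ('c'): no match needed
All 4 characters matched => is a subsequence

1


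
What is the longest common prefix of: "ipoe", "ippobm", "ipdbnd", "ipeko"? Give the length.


Words: ipoe, ippobm, ipdbnd, ipeko
  Position 0: all 'i' => match
  Position 1: all 'p' => match
  Position 2: ('o', 'p', 'd', 'e') => mismatch, stop
LCP = "ip" (length 2)

2


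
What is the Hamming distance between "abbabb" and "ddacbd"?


Comparing "abbabb" and "ddacbd" position by position:
  Position 0: 'a' vs 'd' => differ
  Position 1: 'b' vs 'd' => differ
  Position 2: 'b' vs 'a' => differ
  Position 3: 'a' vs 'c' => differ
  Position 4: 'b' vs 'b' => same
  Position 5: 'b' vs 'd' => differ
Total differences (Hamming distance): 5

5


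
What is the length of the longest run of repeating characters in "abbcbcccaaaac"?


Input: "abbcbcccaaaac"
Scanning for longest run:
  Position 1 ('b'): new char, reset run to 1
  Position 2 ('b'): continues run of 'b', length=2
  Position 3 ('c'): new char, reset run to 1
  Position 4 ('b'): new char, reset run to 1
  Position 5 ('c'): new char, reset run to 1
  Position 6 ('c'): continues run of 'c', length=2
  Position 7 ('c'): continues run of 'c', length=3
  Position 8 ('a'): new char, reset run to 1
  Position 9 ('a'): continues run of 'a', length=2
  Position 10 ('a'): continues run of 'a', length=3
  Position 11 ('a'): continues run of 'a', length=4
  Position 12 ('c'): new char, reset run to 1
Longest run: 'a' with length 4

4


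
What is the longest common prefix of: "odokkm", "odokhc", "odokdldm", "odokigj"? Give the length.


Words: odokkm, odokhc, odokdldm, odokigj
  Position 0: all 'o' => match
  Position 1: all 'd' => match
  Position 2: all 'o' => match
  Position 3: all 'k' => match
  Position 4: ('k', 'h', 'd', 'i') => mismatch, stop
LCP = "odok" (length 4)

4


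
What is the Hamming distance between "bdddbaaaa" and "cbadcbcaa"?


Comparing "bdddbaaaa" and "cbadcbcaa" position by position:
  Position 0: 'b' vs 'c' => differ
  Position 1: 'd' vs 'b' => differ
  Position 2: 'd' vs 'a' => differ
  Position 3: 'd' vs 'd' => same
  Position 4: 'b' vs 'c' => differ
  Position 5: 'a' vs 'b' => differ
  Position 6: 'a' vs 'c' => differ
  Position 7: 'a' vs 'a' => same
  Position 8: 'a' vs 'a' => same
Total differences (Hamming distance): 6

6


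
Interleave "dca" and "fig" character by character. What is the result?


Interleaving "dca" and "fig":
  Position 0: 'd' from first, 'f' from second => "df"
  Position 1: 'c' from first, 'i' from second => "ci"
  Position 2: 'a' from first, 'g' from second => "ag"
Result: dfciag

dfciag


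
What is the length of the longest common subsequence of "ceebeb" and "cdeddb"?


LCS of "ceebeb" and "cdeddb"
DP table:
           c    d    e    d    d    b
      0    0    0    0    0    0    0
  c   0    1    1    1    1    1    1
  e   0    1    1    2    2    2    2
  e   0    1    1    2    2    2    2
  b   0    1    1    2    2    2    3
  e   0    1    1    2    2    2    3
  b   0    1    1    2    2    2    3
LCS length = dp[6][6] = 3

3


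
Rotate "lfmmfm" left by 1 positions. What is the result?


Input: "lfmmfm", rotate left by 1
First 1 characters: "l"
Remaining characters: "fmmfm"
Concatenate remaining + first: "fmmfm" + "l" = "fmmfml"

fmmfml


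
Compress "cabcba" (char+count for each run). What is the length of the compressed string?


Input: cabcba
Runs:
  'c' x 1 => "c1"
  'a' x 1 => "a1"
  'b' x 1 => "b1"
  'c' x 1 => "c1"
  'b' x 1 => "b1"
  'a' x 1 => "a1"
Compressed: "c1a1b1c1b1a1"
Compressed length: 12

12


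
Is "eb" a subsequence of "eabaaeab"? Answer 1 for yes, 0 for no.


Check if "eb" is a subsequence of "eabaaeab"
Greedy scan:
  Position 0 ('e'): matches sub[0] = 'e'
  Position 1 ('a'): no match needed
  Position 2 ('b'): matches sub[1] = 'b'
  Position 3 ('a'): no match needed
  Position 4 ('a'): no match needed
  Position 5 ('e'): no match needed
  Position 6 ('a'): no match needed
  Position 7 ('b'): no match needed
All 2 characters matched => is a subsequence

1


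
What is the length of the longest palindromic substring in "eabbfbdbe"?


Input: "eabbfbdbe"
Checking substrings for palindromes:
  [3:6] "bfb" (len 3) => palindrome
  [5:8] "bdb" (len 3) => palindrome
  [2:4] "bb" (len 2) => palindrome
Longest palindromic substring: "bfb" with length 3

3


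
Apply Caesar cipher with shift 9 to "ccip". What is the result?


Caesar cipher: shift "ccip" by 9
  'c' (pos 2) + 9 = pos 11 = 'l'
  'c' (pos 2) + 9 = pos 11 = 'l'
  'i' (pos 8) + 9 = pos 17 = 'r'
  'p' (pos 15) + 9 = pos 24 = 'y'
Result: llry

llry


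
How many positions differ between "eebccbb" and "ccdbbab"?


Comparing "eebccbb" and "ccdbbab" position by position:
  Position 0: 'e' vs 'c' => DIFFER
  Position 1: 'e' vs 'c' => DIFFER
  Position 2: 'b' vs 'd' => DIFFER
  Position 3: 'c' vs 'b' => DIFFER
  Position 4: 'c' vs 'b' => DIFFER
  Position 5: 'b' vs 'a' => DIFFER
  Position 6: 'b' vs 'b' => same
Positions that differ: 6

6


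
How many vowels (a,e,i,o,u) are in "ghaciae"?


Input: ghaciae
Checking each character:
  'g' at position 0: consonant
  'h' at position 1: consonant
  'a' at position 2: vowel (running total: 1)
  'c' at position 3: consonant
  'i' at position 4: vowel (running total: 2)
  'a' at position 5: vowel (running total: 3)
  'e' at position 6: vowel (running total: 4)
Total vowels: 4

4


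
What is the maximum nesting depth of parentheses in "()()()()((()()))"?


Input: "()()()()((()()))"
Tracking depth:
  Position 0 '(': depth becomes 1
  Position 1 ')': depth becomes 0
  Position 2 '(': depth becomes 1
  Position 3 ')': depth becomes 0
  Position 4 '(': depth becomes 1
  Position 5 ')': depth becomes 0
  Position 6 '(': depth becomes 1
  Position 7 ')': depth becomes 0
  Position 8 '(': depth becomes 1
  Position 9 '(': depth becomes 2
  Position 10 '(': depth becomes 3
  Position 11 ')': depth becomes 2
  Position 12 '(': depth becomes 3
  Position 13 ')': depth becomes 2
  Position 14 ')': depth becomes 1
  Position 15 ')': depth becomes 0
Maximum depth reached: 3

3


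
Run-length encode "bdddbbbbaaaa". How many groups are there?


Input: bdddbbbbaaaa
Scanning for consecutive runs:
  Group 1: 'b' x 1 (positions 0-0)
  Group 2: 'd' x 3 (positions 1-3)
  Group 3: 'b' x 4 (positions 4-7)
  Group 4: 'a' x 4 (positions 8-11)
Total groups: 4

4


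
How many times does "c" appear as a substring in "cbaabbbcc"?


Searching for "c" in "cbaabbbcc"
Scanning each position:
  Position 0: "c" => MATCH
  Position 1: "b" => no
  Position 2: "a" => no
  Position 3: "a" => no
  Position 4: "b" => no
  Position 5: "b" => no
  Position 6: "b" => no
  Position 7: "c" => MATCH
  Position 8: "c" => MATCH
Total occurrences: 3

3


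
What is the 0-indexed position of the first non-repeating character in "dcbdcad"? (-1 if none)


Input: dcbdcad
Character frequencies:
  'a': 1
  'b': 1
  'c': 2
  'd': 3
Scanning left to right for freq == 1:
  Position 0 ('d'): freq=3, skip
  Position 1 ('c'): freq=2, skip
  Position 2 ('b'): unique! => answer = 2

2


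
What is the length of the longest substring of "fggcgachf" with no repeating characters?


Input: "fggcgachf"
Sliding window (track last position of each char):
  Position 0 ('f'): window [0,0] length 1 -- new best
  Position 1 ('g'): window [0,1] length 2 -- new best
  Position 2 ('g'): repeat (last at 1), move window start to 2
  Position 2 ('g'): window [2,2] length 1
  Position 3 ('c'): window [2,3] length 2
  Position 4 ('g'): repeat (last at 2), move window start to 3
  Position 4 ('g'): window [3,4] length 2
  Position 5 ('a'): window [3,5] length 3 -- new best
  Position 6 ('c'): repeat (last at 3), move window start to 4
  Position 6 ('c'): window [4,6] length 3
  Position 7 ('h'): window [4,7] length 4 -- new best
  Position 8 ('f'): window [4,8] length 5 -- new best
Longest substring with no repeats: "gachf" with length 5

5


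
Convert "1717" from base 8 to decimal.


Input: "1717" in base 8
Positional expansion:
  Digit '1' (value 1) x 8^3 = 512
  Digit '7' (value 7) x 8^2 = 448
  Digit '1' (value 1) x 8^1 = 8
  Digit '7' (value 7) x 8^0 = 7
Sum = 975

975


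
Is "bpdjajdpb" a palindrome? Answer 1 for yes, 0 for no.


Input: bpdjajdpb
Reversed: bpdjajdpb
  Compare pos 0 ('b') with pos 8 ('b'): match
  Compare pos 1 ('p') with pos 7 ('p'): match
  Compare pos 2 ('d') with pos 6 ('d'): match
  Compare pos 3 ('j') with pos 5 ('j'): match
Result: palindrome

1


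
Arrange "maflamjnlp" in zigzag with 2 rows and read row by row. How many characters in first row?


Zigzag "maflamjnlp" into 2 rows:
Placing characters:
  'm' => row 0
  'a' => row 1
  'f' => row 0
  'l' => row 1
  'a' => row 0
  'm' => row 1
  'j' => row 0
  'n' => row 1
  'l' => row 0
  'p' => row 1
Rows:
  Row 0: "mfajl"
  Row 1: "almnp"
First row length: 5

5


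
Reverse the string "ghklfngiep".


Input: ghklfngiep
Reading characters right to left:
  Position 9: 'p'
  Position 8: 'e'
  Position 7: 'i'
  Position 6: 'g'
  Position 5: 'n'
  Position 4: 'f'
  Position 3: 'l'
  Position 2: 'k'
  Position 1: 'h'
  Position 0: 'g'
Reversed: peignflkhg

peignflkhg


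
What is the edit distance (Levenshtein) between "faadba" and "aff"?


Computing edit distance: "faadba" -> "aff"
DP table:
           a    f    f
      0    1    2    3
  f   1    1    1    2
  a   2    1    2    2
  a   3    2    2    3
  d   4    3    3    3
  b   5    4    4    4
  a   6    5    5    5
Edit distance = dp[6][3] = 5

5


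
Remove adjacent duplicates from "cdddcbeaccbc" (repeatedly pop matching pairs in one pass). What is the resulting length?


Input: cdddcbeaccbc
Stack-based adjacent duplicate removal:
  Read 'c': push. Stack: c
  Read 'd': push. Stack: cd
  Read 'd': matches stack top 'd' => pop. Stack: c
  Read 'd': push. Stack: cd
  Read 'c': push. Stack: cdc
  Read 'b': push. Stack: cdcb
  Read 'e': push. Stack: cdcbe
  Read 'a': push. Stack: cdcbea
  Read 'c': push. Stack: cdcbeac
  Read 'c': matches stack top 'c' => pop. Stack: cdcbea
  Read 'b': push. Stack: cdcbeab
  Read 'c': push. Stack: cdcbeabc
Final stack: "cdcbeabc" (length 8)

8


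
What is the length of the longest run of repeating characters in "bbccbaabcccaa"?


Input: "bbccbaabcccaa"
Scanning for longest run:
  Position 1 ('b'): continues run of 'b', length=2
  Position 2 ('c'): new char, reset run to 1
  Position 3 ('c'): continues run of 'c', length=2
  Position 4 ('b'): new char, reset run to 1
  Position 5 ('a'): new char, reset run to 1
  Position 6 ('a'): continues run of 'a', length=2
  Position 7 ('b'): new char, reset run to 1
  Position 8 ('c'): new char, reset run to 1
  Position 9 ('c'): continues run of 'c', length=2
  Position 10 ('c'): continues run of 'c', length=3
  Position 11 ('a'): new char, reset run to 1
  Position 12 ('a'): continues run of 'a', length=2
Longest run: 'c' with length 3

3


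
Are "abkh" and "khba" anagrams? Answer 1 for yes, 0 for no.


Strings: "abkh", "khba"
Sorted first:  abhk
Sorted second: abhk
Sorted forms match => anagrams

1


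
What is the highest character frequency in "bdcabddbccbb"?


Input: bdcabddbccbb
Character counts:
  'a': 1
  'b': 5
  'c': 3
  'd': 3
Maximum frequency: 5

5


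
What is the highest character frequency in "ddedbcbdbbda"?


Input: ddedbcbdbbda
Character counts:
  'a': 1
  'b': 4
  'c': 1
  'd': 5
  'e': 1
Maximum frequency: 5

5


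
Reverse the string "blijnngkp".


Input: blijnngkp
Reading characters right to left:
  Position 8: 'p'
  Position 7: 'k'
  Position 6: 'g'
  Position 5: 'n'
  Position 4: 'n'
  Position 3: 'j'
  Position 2: 'i'
  Position 1: 'l'
  Position 0: 'b'
Reversed: pkgnnjilb

pkgnnjilb


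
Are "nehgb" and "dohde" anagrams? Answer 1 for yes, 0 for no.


Strings: "nehgb", "dohde"
Sorted first:  beghn
Sorted second: ddeho
Differ at position 0: 'b' vs 'd' => not anagrams

0


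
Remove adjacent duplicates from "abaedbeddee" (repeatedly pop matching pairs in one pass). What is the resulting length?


Input: abaedbeddee
Stack-based adjacent duplicate removal:
  Read 'a': push. Stack: a
  Read 'b': push. Stack: ab
  Read 'a': push. Stack: aba
  Read 'e': push. Stack: abae
  Read 'd': push. Stack: abaed
  Read 'b': push. Stack: abaedb
  Read 'e': push. Stack: abaedbe
  Read 'd': push. Stack: abaedbed
  Read 'd': matches stack top 'd' => pop. Stack: abaedbe
  Read 'e': matches stack top 'e' => pop. Stack: abaedb
  Read 'e': push. Stack: abaedbe
Final stack: "abaedbe" (length 7)

7


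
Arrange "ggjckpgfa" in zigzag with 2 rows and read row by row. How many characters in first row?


Zigzag "ggjckpgfa" into 2 rows:
Placing characters:
  'g' => row 0
  'g' => row 1
  'j' => row 0
  'c' => row 1
  'k' => row 0
  'p' => row 1
  'g' => row 0
  'f' => row 1
  'a' => row 0
Rows:
  Row 0: "gjkga"
  Row 1: "gcpf"
First row length: 5

5


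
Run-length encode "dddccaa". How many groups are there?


Input: dddccaa
Scanning for consecutive runs:
  Group 1: 'd' x 3 (positions 0-2)
  Group 2: 'c' x 2 (positions 3-4)
  Group 3: 'a' x 2 (positions 5-6)
Total groups: 3

3


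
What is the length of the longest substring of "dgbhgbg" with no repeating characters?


Input: "dgbhgbg"
Sliding window (track last position of each char):
  Position 0 ('d'): window [0,0] length 1 -- new best
  Position 1 ('g'): window [0,1] length 2 -- new best
  Position 2 ('b'): window [0,2] length 3 -- new best
  Position 3 ('h'): window [0,3] length 4 -- new best
  Position 4 ('g'): repeat (last at 1), move window start to 2
  Position 4 ('g'): window [2,4] length 3
  Position 5 ('b'): repeat (last at 2), move window start to 3
  Position 5 ('b'): window [3,5] length 3
  Position 6 ('g'): repeat (last at 4), move window start to 5
  Position 6 ('g'): window [5,6] length 2
Longest substring with no repeats: "dgbh" with length 4

4


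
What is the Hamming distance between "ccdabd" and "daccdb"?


Comparing "ccdabd" and "daccdb" position by position:
  Position 0: 'c' vs 'd' => differ
  Position 1: 'c' vs 'a' => differ
  Position 2: 'd' vs 'c' => differ
  Position 3: 'a' vs 'c' => differ
  Position 4: 'b' vs 'd' => differ
  Position 5: 'd' vs 'b' => differ
Total differences (Hamming distance): 6

6


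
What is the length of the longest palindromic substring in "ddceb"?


Input: "ddceb"
Checking substrings for palindromes:
  [0:2] "dd" (len 2) => palindrome
Longest palindromic substring: "dd" with length 2

2


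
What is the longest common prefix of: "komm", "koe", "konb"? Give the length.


Words: komm, koe, konb
  Position 0: all 'k' => match
  Position 1: all 'o' => match
  Position 2: ('m', 'e', 'n') => mismatch, stop
LCP = "ko" (length 2)

2


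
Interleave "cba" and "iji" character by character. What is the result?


Interleaving "cba" and "iji":
  Position 0: 'c' from first, 'i' from second => "ci"
  Position 1: 'b' from first, 'j' from second => "bj"
  Position 2: 'a' from first, 'i' from second => "ai"
Result: cibjai

cibjai


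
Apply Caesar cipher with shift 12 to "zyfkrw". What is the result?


Caesar cipher: shift "zyfkrw" by 12
  'z' (pos 25) + 12 = pos 11 = 'l'
  'y' (pos 24) + 12 = pos 10 = 'k'
  'f' (pos 5) + 12 = pos 17 = 'r'
  'k' (pos 10) + 12 = pos 22 = 'w'
  'r' (pos 17) + 12 = pos 3 = 'd'
  'w' (pos 22) + 12 = pos 8 = 'i'
Result: lkrwdi

lkrwdi


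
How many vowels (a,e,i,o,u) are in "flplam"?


Input: flplam
Checking each character:
  'f' at position 0: consonant
  'l' at position 1: consonant
  'p' at position 2: consonant
  'l' at position 3: consonant
  'a' at position 4: vowel (running total: 1)
  'm' at position 5: consonant
Total vowels: 1

1


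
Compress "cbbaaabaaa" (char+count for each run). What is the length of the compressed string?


Input: cbbaaabaaa
Runs:
  'c' x 1 => "c1"
  'b' x 2 => "b2"
  'a' x 3 => "a3"
  'b' x 1 => "b1"
  'a' x 3 => "a3"
Compressed: "c1b2a3b1a3"
Compressed length: 10

10


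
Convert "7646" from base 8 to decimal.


Input: "7646" in base 8
Positional expansion:
  Digit '7' (value 7) x 8^3 = 3584
  Digit '6' (value 6) x 8^2 = 384
  Digit '4' (value 4) x 8^1 = 32
  Digit '6' (value 6) x 8^0 = 6
Sum = 4006

4006


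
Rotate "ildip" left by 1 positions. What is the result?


Input: "ildip", rotate left by 1
First 1 characters: "i"
Remaining characters: "ldip"
Concatenate remaining + first: "ldip" + "i" = "ldipi"

ldipi


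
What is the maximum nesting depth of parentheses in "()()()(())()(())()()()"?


Input: "()()()(())()(())()()()"
Tracking depth:
  Position 0 '(': depth becomes 1
  Position 1 ')': depth becomes 0
  Position 2 '(': depth becomes 1
  Position 3 ')': depth becomes 0
  Position 4 '(': depth becomes 1
  Position 5 ')': depth becomes 0
  Position 6 '(': depth becomes 1
  Position 7 '(': depth becomes 2
  Position 8 ')': depth becomes 1
  Position 9 ')': depth becomes 0
  Position 10 '(': depth becomes 1
  Position 11 ')': depth becomes 0
  Position 12 '(': depth becomes 1
  Position 13 '(': depth becomes 2
  Position 14 ')': depth becomes 1
  Position 15 ')': depth becomes 0
  Position 16 '(': depth becomes 1
  Position 17 ')': depth becomes 0
  Position 18 '(': depth becomes 1
  Position 19 ')': depth becomes 0
  Position 20 '(': depth becomes 1
  Position 21 ')': depth becomes 0
Maximum depth reached: 2

2


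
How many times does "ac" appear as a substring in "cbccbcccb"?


Searching for "ac" in "cbccbcccb"
Scanning each position:
  Position 0: "cb" => no
  Position 1: "bc" => no
  Position 2: "cc" => no
  Position 3: "cb" => no
  Position 4: "bc" => no
  Position 5: "cc" => no
  Position 6: "cc" => no
  Position 7: "cb" => no
Total occurrences: 0

0


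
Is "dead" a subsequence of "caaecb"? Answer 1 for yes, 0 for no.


Check if "dead" is a subsequence of "caaecb"
Greedy scan:
  Position 0 ('c'): no match needed
  Position 1 ('a'): no match needed
  Position 2 ('a'): no match needed
  Position 3 ('e'): no match needed
  Position 4 ('c'): no match needed
  Position 5 ('b'): no match needed
Only matched 0/4 characters => not a subsequence

0


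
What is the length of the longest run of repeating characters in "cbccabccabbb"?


Input: "cbccabccabbb"
Scanning for longest run:
  Position 1 ('b'): new char, reset run to 1
  Position 2 ('c'): new char, reset run to 1
  Position 3 ('c'): continues run of 'c', length=2
  Position 4 ('a'): new char, reset run to 1
  Position 5 ('b'): new char, reset run to 1
  Position 6 ('c'): new char, reset run to 1
  Position 7 ('c'): continues run of 'c', length=2
  Position 8 ('a'): new char, reset run to 1
  Position 9 ('b'): new char, reset run to 1
  Position 10 ('b'): continues run of 'b', length=2
  Position 11 ('b'): continues run of 'b', length=3
Longest run: 'b' with length 3

3


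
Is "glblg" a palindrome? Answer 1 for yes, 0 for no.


Input: glblg
Reversed: glblg
  Compare pos 0 ('g') with pos 4 ('g'): match
  Compare pos 1 ('l') with pos 3 ('l'): match
Result: palindrome

1


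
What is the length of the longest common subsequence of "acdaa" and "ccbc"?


LCS of "acdaa" and "ccbc"
DP table:
           c    c    b    c
      0    0    0    0    0
  a   0    0    0    0    0
  c   0    1    1    1    1
  d   0    1    1    1    1
  a   0    1    1    1    1
  a   0    1    1    1    1
LCS length = dp[5][4] = 1

1


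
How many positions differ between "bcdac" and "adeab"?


Comparing "bcdac" and "adeab" position by position:
  Position 0: 'b' vs 'a' => DIFFER
  Position 1: 'c' vs 'd' => DIFFER
  Position 2: 'd' vs 'e' => DIFFER
  Position 3: 'a' vs 'a' => same
  Position 4: 'c' vs 'b' => DIFFER
Positions that differ: 4

4


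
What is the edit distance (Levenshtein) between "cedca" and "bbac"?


Computing edit distance: "cedca" -> "bbac"
DP table:
           b    b    a    c
      0    1    2    3    4
  c   1    1    2    3    3
  e   2    2    2    3    4
  d   3    3    3    3    4
  c   4    4    4    4    3
  a   5    5    5    4    4
Edit distance = dp[5][4] = 4

4


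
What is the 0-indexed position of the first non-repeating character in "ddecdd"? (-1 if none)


Input: ddecdd
Character frequencies:
  'c': 1
  'd': 4
  'e': 1
Scanning left to right for freq == 1:
  Position 0 ('d'): freq=4, skip
  Position 1 ('d'): freq=4, skip
  Position 2 ('e'): unique! => answer = 2

2


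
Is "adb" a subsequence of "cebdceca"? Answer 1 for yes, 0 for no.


Check if "adb" is a subsequence of "cebdceca"
Greedy scan:
  Position 0 ('c'): no match needed
  Position 1 ('e'): no match needed
  Position 2 ('b'): no match needed
  Position 3 ('d'): no match needed
  Position 4 ('c'): no match needed
  Position 5 ('e'): no match needed
  Position 6 ('c'): no match needed
  Position 7 ('a'): matches sub[0] = 'a'
Only matched 1/3 characters => not a subsequence

0


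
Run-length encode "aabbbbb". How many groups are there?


Input: aabbbbb
Scanning for consecutive runs:
  Group 1: 'a' x 2 (positions 0-1)
  Group 2: 'b' x 5 (positions 2-6)
Total groups: 2

2


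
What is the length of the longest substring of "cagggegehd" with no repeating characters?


Input: "cagggegehd"
Sliding window (track last position of each char):
  Position 0 ('c'): window [0,0] length 1 -- new best
  Position 1 ('a'): window [0,1] length 2 -- new best
  Position 2 ('g'): window [0,2] length 3 -- new best
  Position 3 ('g'): repeat (last at 2), move window start to 3
  Position 3 ('g'): window [3,3] length 1
  Position 4 ('g'): repeat (last at 3), move window start to 4
  Position 4 ('g'): window [4,4] length 1
  Position 5 ('e'): window [4,5] length 2
  Position 6 ('g'): repeat (last at 4), move window start to 5
  Position 6 ('g'): window [5,6] length 2
  Position 7 ('e'): repeat (last at 5), move window start to 6
  Position 7 ('e'): window [6,7] length 2
  Position 8 ('h'): window [6,8] length 3
  Position 9 ('d'): window [6,9] length 4 -- new best
Longest substring with no repeats: "gehd" with length 4

4


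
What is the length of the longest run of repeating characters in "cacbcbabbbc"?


Input: "cacbcbabbbc"
Scanning for longest run:
  Position 1 ('a'): new char, reset run to 1
  Position 2 ('c'): new char, reset run to 1
  Position 3 ('b'): new char, reset run to 1
  Position 4 ('c'): new char, reset run to 1
  Position 5 ('b'): new char, reset run to 1
  Position 6 ('a'): new char, reset run to 1
  Position 7 ('b'): new char, reset run to 1
  Position 8 ('b'): continues run of 'b', length=2
  Position 9 ('b'): continues run of 'b', length=3
  Position 10 ('c'): new char, reset run to 1
Longest run: 'b' with length 3

3


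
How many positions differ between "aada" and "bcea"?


Comparing "aada" and "bcea" position by position:
  Position 0: 'a' vs 'b' => DIFFER
  Position 1: 'a' vs 'c' => DIFFER
  Position 2: 'd' vs 'e' => DIFFER
  Position 3: 'a' vs 'a' => same
Positions that differ: 3

3


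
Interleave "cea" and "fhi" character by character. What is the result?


Interleaving "cea" and "fhi":
  Position 0: 'c' from first, 'f' from second => "cf"
  Position 1: 'e' from first, 'h' from second => "eh"
  Position 2: 'a' from first, 'i' from second => "ai"
Result: cfehai

cfehai


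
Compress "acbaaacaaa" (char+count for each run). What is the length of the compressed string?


Input: acbaaacaaa
Runs:
  'a' x 1 => "a1"
  'c' x 1 => "c1"
  'b' x 1 => "b1"
  'a' x 3 => "a3"
  'c' x 1 => "c1"
  'a' x 3 => "a3"
Compressed: "a1c1b1a3c1a3"
Compressed length: 12

12


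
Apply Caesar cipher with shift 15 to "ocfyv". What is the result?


Caesar cipher: shift "ocfyv" by 15
  'o' (pos 14) + 15 = pos 3 = 'd'
  'c' (pos 2) + 15 = pos 17 = 'r'
  'f' (pos 5) + 15 = pos 20 = 'u'
  'y' (pos 24) + 15 = pos 13 = 'n'
  'v' (pos 21) + 15 = pos 10 = 'k'
Result: drunk

drunk


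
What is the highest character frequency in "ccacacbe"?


Input: ccacacbe
Character counts:
  'a': 2
  'b': 1
  'c': 4
  'e': 1
Maximum frequency: 4

4


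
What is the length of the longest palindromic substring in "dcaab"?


Input: "dcaab"
Checking substrings for palindromes:
  [2:4] "aa" (len 2) => palindrome
Longest palindromic substring: "aa" with length 2

2


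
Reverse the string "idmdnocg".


Input: idmdnocg
Reading characters right to left:
  Position 7: 'g'
  Position 6: 'c'
  Position 5: 'o'
  Position 4: 'n'
  Position 3: 'd'
  Position 2: 'm'
  Position 1: 'd'
  Position 0: 'i'
Reversed: gcondmdi

gcondmdi


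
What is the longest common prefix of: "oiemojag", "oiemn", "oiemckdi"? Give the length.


Words: oiemojag, oiemn, oiemckdi
  Position 0: all 'o' => match
  Position 1: all 'i' => match
  Position 2: all 'e' => match
  Position 3: all 'm' => match
  Position 4: ('o', 'n', 'c') => mismatch, stop
LCP = "oiem" (length 4)

4


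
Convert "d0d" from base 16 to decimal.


Input: "d0d" in base 16
Positional expansion:
  Digit 'd' (value 13) x 16^2 = 3328
  Digit '0' (value 0) x 16^1 = 0
  Digit 'd' (value 13) x 16^0 = 13
Sum = 3341

3341


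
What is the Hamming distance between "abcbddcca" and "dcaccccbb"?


Comparing "abcbddcca" and "dcaccccbb" position by position:
  Position 0: 'a' vs 'd' => differ
  Position 1: 'b' vs 'c' => differ
  Position 2: 'c' vs 'a' => differ
  Position 3: 'b' vs 'c' => differ
  Position 4: 'd' vs 'c' => differ
  Position 5: 'd' vs 'c' => differ
  Position 6: 'c' vs 'c' => same
  Position 7: 'c' vs 'b' => differ
  Position 8: 'a' vs 'b' => differ
Total differences (Hamming distance): 8

8


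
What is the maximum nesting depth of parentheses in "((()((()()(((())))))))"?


Input: "((()((()()(((())))))))"
Tracking depth:
  Position 0 '(': depth becomes 1
  Position 1 '(': depth becomes 2
  Position 2 '(': depth becomes 3
  Position 3 ')': depth becomes 2
  Position 4 '(': depth becomes 3
  Position 5 '(': depth becomes 4
  Position 6 '(': depth becomes 5
  Position 7 ')': depth becomes 4
  Position 8 '(': depth becomes 5
  Position 9 ')': depth becomes 4
  Position 10 '(': depth becomes 5
  Position 11 '(': depth becomes 6
  Position 12 '(': depth becomes 7
  Position 13 '(': depth becomes 8
  Position 14 ')': depth becomes 7
  Position 15 ')': depth becomes 6
  Position 16 ')': depth becomes 5
  Position 17 ')': depth becomes 4
  Position 18 ')': depth becomes 3
  Position 19 ')': depth becomes 2
  Position 20 ')': depth becomes 1
  Position 21 ')': depth becomes 0
Maximum depth reached: 8

8


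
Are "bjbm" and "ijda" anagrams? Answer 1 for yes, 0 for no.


Strings: "bjbm", "ijda"
Sorted first:  bbjm
Sorted second: adij
Differ at position 0: 'b' vs 'a' => not anagrams

0


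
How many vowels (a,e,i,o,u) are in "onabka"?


Input: onabka
Checking each character:
  'o' at position 0: vowel (running total: 1)
  'n' at position 1: consonant
  'a' at position 2: vowel (running total: 2)
  'b' at position 3: consonant
  'k' at position 4: consonant
  'a' at position 5: vowel (running total: 3)
Total vowels: 3

3


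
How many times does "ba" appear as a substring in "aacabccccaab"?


Searching for "ba" in "aacabccccaab"
Scanning each position:
  Position 0: "aa" => no
  Position 1: "ac" => no
  Position 2: "ca" => no
  Position 3: "ab" => no
  Position 4: "bc" => no
  Position 5: "cc" => no
  Position 6: "cc" => no
  Position 7: "cc" => no
  Position 8: "ca" => no
  Position 9: "aa" => no
  Position 10: "ab" => no
Total occurrences: 0

0


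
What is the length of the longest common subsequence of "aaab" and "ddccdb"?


LCS of "aaab" and "ddccdb"
DP table:
           d    d    c    c    d    b
      0    0    0    0    0    0    0
  a   0    0    0    0    0    0    0
  a   0    0    0    0    0    0    0
  a   0    0    0    0    0    0    0
  b   0    0    0    0    0    0    1
LCS length = dp[4][6] = 1

1


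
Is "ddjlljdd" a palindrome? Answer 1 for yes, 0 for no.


Input: ddjlljdd
Reversed: ddjlljdd
  Compare pos 0 ('d') with pos 7 ('d'): match
  Compare pos 1 ('d') with pos 6 ('d'): match
  Compare pos 2 ('j') with pos 5 ('j'): match
  Compare pos 3 ('l') with pos 4 ('l'): match
Result: palindrome

1


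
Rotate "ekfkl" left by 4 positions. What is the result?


Input: "ekfkl", rotate left by 4
First 4 characters: "ekfk"
Remaining characters: "l"
Concatenate remaining + first: "l" + "ekfk" = "lekfk"

lekfk


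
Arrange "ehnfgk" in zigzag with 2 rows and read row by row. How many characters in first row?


Zigzag "ehnfgk" into 2 rows:
Placing characters:
  'e' => row 0
  'h' => row 1
  'n' => row 0
  'f' => row 1
  'g' => row 0
  'k' => row 1
Rows:
  Row 0: "eng"
  Row 1: "hfk"
First row length: 3

3


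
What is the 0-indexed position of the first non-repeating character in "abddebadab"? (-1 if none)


Input: abddebadab
Character frequencies:
  'a': 3
  'b': 3
  'd': 3
  'e': 1
Scanning left to right for freq == 1:
  Position 0 ('a'): freq=3, skip
  Position 1 ('b'): freq=3, skip
  Position 2 ('d'): freq=3, skip
  Position 3 ('d'): freq=3, skip
  Position 4 ('e'): unique! => answer = 4

4


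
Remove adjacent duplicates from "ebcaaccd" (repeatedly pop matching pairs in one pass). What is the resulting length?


Input: ebcaaccd
Stack-based adjacent duplicate removal:
  Read 'e': push. Stack: e
  Read 'b': push. Stack: eb
  Read 'c': push. Stack: ebc
  Read 'a': push. Stack: ebca
  Read 'a': matches stack top 'a' => pop. Stack: ebc
  Read 'c': matches stack top 'c' => pop. Stack: eb
  Read 'c': push. Stack: ebc
  Read 'd': push. Stack: ebcd
Final stack: "ebcd" (length 4)

4


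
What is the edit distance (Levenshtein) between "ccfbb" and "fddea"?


Computing edit distance: "ccfbb" -> "fddea"
DP table:
           f    d    d    e    a
      0    1    2    3    4    5
  c   1    1    2    3    4    5
  c   2    2    2    3    4    5
  f   3    2    3    3    4    5
  b   4    3    3    4    4    5
  b   5    4    4    4    5    5
Edit distance = dp[5][5] = 5

5


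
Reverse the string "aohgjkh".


Input: aohgjkh
Reading characters right to left:
  Position 6: 'h'
  Position 5: 'k'
  Position 4: 'j'
  Position 3: 'g'
  Position 2: 'h'
  Position 1: 'o'
  Position 0: 'a'
Reversed: hkjghoa

hkjghoa


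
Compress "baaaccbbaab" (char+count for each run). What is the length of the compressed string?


Input: baaaccbbaab
Runs:
  'b' x 1 => "b1"
  'a' x 3 => "a3"
  'c' x 2 => "c2"
  'b' x 2 => "b2"
  'a' x 2 => "a2"
  'b' x 1 => "b1"
Compressed: "b1a3c2b2a2b1"
Compressed length: 12

12


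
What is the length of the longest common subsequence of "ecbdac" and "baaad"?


LCS of "ecbdac" and "baaad"
DP table:
           b    a    a    a    d
      0    0    0    0    0    0
  e   0    0    0    0    0    0
  c   0    0    0    0    0    0
  b   0    1    1    1    1    1
  d   0    1    1    1    1    2
  a   0    1    2    2    2    2
  c   0    1    2    2    2    2
LCS length = dp[6][5] = 2

2


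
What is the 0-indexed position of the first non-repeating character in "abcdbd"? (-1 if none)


Input: abcdbd
Character frequencies:
  'a': 1
  'b': 2
  'c': 1
  'd': 2
Scanning left to right for freq == 1:
  Position 0 ('a'): unique! => answer = 0

0


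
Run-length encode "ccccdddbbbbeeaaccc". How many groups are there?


Input: ccccdddbbbbeeaaccc
Scanning for consecutive runs:
  Group 1: 'c' x 4 (positions 0-3)
  Group 2: 'd' x 3 (positions 4-6)
  Group 3: 'b' x 4 (positions 7-10)
  Group 4: 'e' x 2 (positions 11-12)
  Group 5: 'a' x 2 (positions 13-14)
  Group 6: 'c' x 3 (positions 15-17)
Total groups: 6

6


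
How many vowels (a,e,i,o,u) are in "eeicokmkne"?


Input: eeicokmkne
Checking each character:
  'e' at position 0: vowel (running total: 1)
  'e' at position 1: vowel (running total: 2)
  'i' at position 2: vowel (running total: 3)
  'c' at position 3: consonant
  'o' at position 4: vowel (running total: 4)
  'k' at position 5: consonant
  'm' at position 6: consonant
  'k' at position 7: consonant
  'n' at position 8: consonant
  'e' at position 9: vowel (running total: 5)
Total vowels: 5

5


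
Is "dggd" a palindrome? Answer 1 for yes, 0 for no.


Input: dggd
Reversed: dggd
  Compare pos 0 ('d') with pos 3 ('d'): match
  Compare pos 1 ('g') with pos 2 ('g'): match
Result: palindrome

1


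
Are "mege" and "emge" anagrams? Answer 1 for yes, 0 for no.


Strings: "mege", "emge"
Sorted first:  eegm
Sorted second: eegm
Sorted forms match => anagrams

1


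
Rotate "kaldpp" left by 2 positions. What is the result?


Input: "kaldpp", rotate left by 2
First 2 characters: "ka"
Remaining characters: "ldpp"
Concatenate remaining + first: "ldpp" + "ka" = "ldppka"

ldppka


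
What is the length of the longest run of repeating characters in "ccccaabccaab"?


Input: "ccccaabccaab"
Scanning for longest run:
  Position 1 ('c'): continues run of 'c', length=2
  Position 2 ('c'): continues run of 'c', length=3
  Position 3 ('c'): continues run of 'c', length=4
  Position 4 ('a'): new char, reset run to 1
  Position 5 ('a'): continues run of 'a', length=2
  Position 6 ('b'): new char, reset run to 1
  Position 7 ('c'): new char, reset run to 1
  Position 8 ('c'): continues run of 'c', length=2
  Position 9 ('a'): new char, reset run to 1
  Position 10 ('a'): continues run of 'a', length=2
  Position 11 ('b'): new char, reset run to 1
Longest run: 'c' with length 4

4


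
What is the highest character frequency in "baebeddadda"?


Input: baebeddadda
Character counts:
  'a': 3
  'b': 2
  'd': 4
  'e': 2
Maximum frequency: 4

4


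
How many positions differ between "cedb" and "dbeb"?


Comparing "cedb" and "dbeb" position by position:
  Position 0: 'c' vs 'd' => DIFFER
  Position 1: 'e' vs 'b' => DIFFER
  Position 2: 'd' vs 'e' => DIFFER
  Position 3: 'b' vs 'b' => same
Positions that differ: 3

3


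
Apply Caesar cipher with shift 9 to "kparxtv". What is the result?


Caesar cipher: shift "kparxtv" by 9
  'k' (pos 10) + 9 = pos 19 = 't'
  'p' (pos 15) + 9 = pos 24 = 'y'
  'a' (pos 0) + 9 = pos 9 = 'j'
  'r' (pos 17) + 9 = pos 0 = 'a'
  'x' (pos 23) + 9 = pos 6 = 'g'
  't' (pos 19) + 9 = pos 2 = 'c'
  'v' (pos 21) + 9 = pos 4 = 'e'
Result: tyjagce

tyjagce


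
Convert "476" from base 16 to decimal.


Input: "476" in base 16
Positional expansion:
  Digit '4' (value 4) x 16^2 = 1024
  Digit '7' (value 7) x 16^1 = 112
  Digit '6' (value 6) x 16^0 = 6
Sum = 1142

1142


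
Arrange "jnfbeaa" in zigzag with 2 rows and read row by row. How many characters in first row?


Zigzag "jnfbeaa" into 2 rows:
Placing characters:
  'j' => row 0
  'n' => row 1
  'f' => row 0
  'b' => row 1
  'e' => row 0
  'a' => row 1
  'a' => row 0
Rows:
  Row 0: "jfea"
  Row 1: "nba"
First row length: 4

4


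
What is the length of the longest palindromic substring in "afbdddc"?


Input: "afbdddc"
Checking substrings for palindromes:
  [3:6] "ddd" (len 3) => palindrome
  [3:5] "dd" (len 2) => palindrome
  [4:6] "dd" (len 2) => palindrome
Longest palindromic substring: "ddd" with length 3

3


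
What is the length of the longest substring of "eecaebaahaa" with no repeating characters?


Input: "eecaebaahaa"
Sliding window (track last position of each char):
  Position 0 ('e'): window [0,0] length 1 -- new best
  Position 1 ('e'): repeat (last at 0), move window start to 1
  Position 1 ('e'): window [1,1] length 1
  Position 2 ('c'): window [1,2] length 2 -- new best
  Position 3 ('a'): window [1,3] length 3 -- new best
  Position 4 ('e'): repeat (last at 1), move window start to 2
  Position 4 ('e'): window [2,4] length 3
  Position 5 ('b'): window [2,5] length 4 -- new best
  Position 6 ('a'): repeat (last at 3), move window start to 4
  Position 6 ('a'): window [4,6] length 3
  Position 7 ('a'): repeat (last at 6), move window start to 7
  Position 7 ('a'): window [7,7] length 1
  Position 8 ('h'): window [7,8] length 2
  Position 9 ('a'): repeat (last at 7), move window start to 8
  Position 9 ('a'): window [8,9] length 2
  Position 10 ('a'): repeat (last at 9), move window start to 10
  Position 10 ('a'): window [10,10] length 1
Longest substring with no repeats: "caeb" with length 4

4


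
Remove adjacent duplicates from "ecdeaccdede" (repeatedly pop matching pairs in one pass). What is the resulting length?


Input: ecdeaccdede
Stack-based adjacent duplicate removal:
  Read 'e': push. Stack: e
  Read 'c': push. Stack: ec
  Read 'd': push. Stack: ecd
  Read 'e': push. Stack: ecde
  Read 'a': push. Stack: ecdea
  Read 'c': push. Stack: ecdeac
  Read 'c': matches stack top 'c' => pop. Stack: ecdea
  Read 'd': push. Stack: ecdead
  Read 'e': push. Stack: ecdeade
  Read 'd': push. Stack: ecdeaded
  Read 'e': push. Stack: ecdeadede
Final stack: "ecdeadede" (length 9)

9
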